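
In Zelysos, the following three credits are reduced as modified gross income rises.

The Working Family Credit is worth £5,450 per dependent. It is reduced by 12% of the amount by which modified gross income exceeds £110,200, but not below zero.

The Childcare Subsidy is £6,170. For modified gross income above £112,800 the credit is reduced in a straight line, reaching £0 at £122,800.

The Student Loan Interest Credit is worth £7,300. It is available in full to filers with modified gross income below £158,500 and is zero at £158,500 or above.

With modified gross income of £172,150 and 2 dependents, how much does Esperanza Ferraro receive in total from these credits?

Working Family Credit: base = 2 × £5,450 = £10,900. 12% of the £61,950 excess over £110,200 is £7,434; credit = £10,900 − £7,434 = £3,466.
Childcare Subsidy: £172,150 is at or above £122,800, so the credit is £0.
Student Loan Interest Credit: £172,150 meets or exceeds the £158,500 cutoff, so the credit is £0.
Total: £3,466 + £0 + £0 = £3,466.

£3,466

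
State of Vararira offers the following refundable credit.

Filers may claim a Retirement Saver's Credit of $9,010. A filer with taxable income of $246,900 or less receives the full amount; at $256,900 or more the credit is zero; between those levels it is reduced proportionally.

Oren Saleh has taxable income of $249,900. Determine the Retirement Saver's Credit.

Retirement Saver's Credit: $249,900 is $3,000 into a $10,000 phase-out range, leaving 7,000/10,000 of the credit: $9,010 × 7,000/10,000 = $6,307.

$6,307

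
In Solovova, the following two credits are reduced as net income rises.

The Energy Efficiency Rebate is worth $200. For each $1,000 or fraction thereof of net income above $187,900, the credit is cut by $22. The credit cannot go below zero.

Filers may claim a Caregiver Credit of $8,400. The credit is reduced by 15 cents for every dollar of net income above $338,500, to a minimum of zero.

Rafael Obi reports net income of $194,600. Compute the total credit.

Energy Efficiency Rebate: income exceeds $187,900 by $6,700, which is 7 full-or-partial $1,000 increments; reduction = 7 × $22 = $154, leaving $46.
Caregiver Credit: $194,600 is at or below the $338,500 threshold, so the full $8,400 applies.
Total: $46 + $8,400 = $8,446.

$8,446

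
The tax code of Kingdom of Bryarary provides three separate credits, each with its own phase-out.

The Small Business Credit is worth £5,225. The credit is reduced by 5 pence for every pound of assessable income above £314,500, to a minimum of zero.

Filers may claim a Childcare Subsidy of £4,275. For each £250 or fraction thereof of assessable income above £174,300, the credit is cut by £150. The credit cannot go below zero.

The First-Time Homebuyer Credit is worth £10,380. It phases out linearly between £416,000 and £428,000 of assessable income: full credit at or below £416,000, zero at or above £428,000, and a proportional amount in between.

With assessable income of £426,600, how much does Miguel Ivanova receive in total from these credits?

Small Business Credit: 5% of the £112,100 excess over £314,500 is £5,605 ≥ base, so the credit is £0.
Childcare Subsidy: income exceeds £174,300 by £252,300 → 1010 increments × £150 = £151,500 ≥ base, so the credit is £0.
First-Time Homebuyer Credit: £426,600 is £10,600 into a £12,000 phase-out range, leaving 1,400/12,000 of the credit: £10,380 × 1,400/12,000 = £1,211.
Total: £0 + £0 + £1,211 = £1,211.

£1,211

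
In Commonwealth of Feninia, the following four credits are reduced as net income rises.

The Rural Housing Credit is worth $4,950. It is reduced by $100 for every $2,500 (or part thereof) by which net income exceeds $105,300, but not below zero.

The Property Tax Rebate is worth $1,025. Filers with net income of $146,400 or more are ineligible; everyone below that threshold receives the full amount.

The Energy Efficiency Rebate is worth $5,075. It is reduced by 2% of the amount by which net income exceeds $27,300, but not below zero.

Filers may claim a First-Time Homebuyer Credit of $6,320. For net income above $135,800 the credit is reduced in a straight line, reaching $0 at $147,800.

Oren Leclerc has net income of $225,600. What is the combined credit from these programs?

Rural Housing Credit: income exceeds $105,300 by $120,300, which is 49 full-or-partial $2,500 increments; reduction = 49 × $100 = $4,900, leaving $50.
Property Tax Rebate: $225,600 meets or exceeds the $146,400 cutoff, so the credit is $0.
Energy Efficiency Rebate: 2% of the $198,300 excess over $27,300 is $3,966; credit = $5,075 − $3,966 = $1,109.
First-Time Homebuyer Credit: $225,600 is at or above $147,800, so the credit is $0.
Total: $50 + $0 + $1,109 + $0 = $1,159.

$1,159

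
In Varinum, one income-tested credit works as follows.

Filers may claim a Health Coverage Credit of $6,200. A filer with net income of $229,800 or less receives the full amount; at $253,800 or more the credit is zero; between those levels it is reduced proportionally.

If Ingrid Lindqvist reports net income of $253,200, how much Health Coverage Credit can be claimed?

$155

Health Coverage Credit: $253,200 is $23,400 into a $24,000 phase-out range, leaving 600/24,000 of the credit: $6,200 × 600/24,000 = $155.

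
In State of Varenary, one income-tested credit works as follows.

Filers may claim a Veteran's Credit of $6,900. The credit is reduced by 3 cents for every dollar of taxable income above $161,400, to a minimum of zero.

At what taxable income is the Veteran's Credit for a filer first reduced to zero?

The credit falls by 3% of each dollar above $161,400, so it reaches zero when the excess is $6,900 / 3% = $230,000: income = $161,400 + $230,000 = $391,400.

$391,400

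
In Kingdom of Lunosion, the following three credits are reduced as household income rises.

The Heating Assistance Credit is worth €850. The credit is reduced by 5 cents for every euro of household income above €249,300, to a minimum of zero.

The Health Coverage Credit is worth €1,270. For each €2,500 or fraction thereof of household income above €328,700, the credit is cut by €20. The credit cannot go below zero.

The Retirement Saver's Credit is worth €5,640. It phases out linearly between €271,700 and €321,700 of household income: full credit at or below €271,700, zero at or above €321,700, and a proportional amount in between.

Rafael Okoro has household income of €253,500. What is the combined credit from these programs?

€7,550

Heating Assistance Credit: 5% of the €4,200 excess over €249,300 is €210; credit = €850 − €210 = €640.
Health Coverage Credit: €253,500 is at or below the €328,700 threshold, so the full €1,270 applies.
Retirement Saver's Credit: €253,500 is at or below the €271,700 threshold, so the full €5,640 applies.
Total: €640 + €1,270 + €5,640 = €7,550.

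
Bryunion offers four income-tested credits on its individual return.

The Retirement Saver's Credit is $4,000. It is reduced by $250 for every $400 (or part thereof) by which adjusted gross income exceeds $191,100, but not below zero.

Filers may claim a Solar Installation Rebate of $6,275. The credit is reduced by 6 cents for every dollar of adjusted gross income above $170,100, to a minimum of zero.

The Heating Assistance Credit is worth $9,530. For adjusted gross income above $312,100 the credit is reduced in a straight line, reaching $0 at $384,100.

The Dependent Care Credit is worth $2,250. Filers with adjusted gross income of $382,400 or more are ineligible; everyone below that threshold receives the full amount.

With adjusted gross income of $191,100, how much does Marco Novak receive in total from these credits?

$20,795

Retirement Saver's Credit: $191,100 is at or below the $191,100 threshold, so the full $4,000 applies.
Solar Installation Rebate: 6% of the $21,000 excess over $170,100 is $1,260; credit = $6,275 − $1,260 = $5,015.
Heating Assistance Credit: $191,100 is at or below the $312,100 threshold, so the full $9,530 applies.
Dependent Care Credit: $191,100 is below the $382,400 cutoff, so the full $2,250 applies.
Total: $4,000 + $5,015 + $9,530 + $2,250 = $20,795.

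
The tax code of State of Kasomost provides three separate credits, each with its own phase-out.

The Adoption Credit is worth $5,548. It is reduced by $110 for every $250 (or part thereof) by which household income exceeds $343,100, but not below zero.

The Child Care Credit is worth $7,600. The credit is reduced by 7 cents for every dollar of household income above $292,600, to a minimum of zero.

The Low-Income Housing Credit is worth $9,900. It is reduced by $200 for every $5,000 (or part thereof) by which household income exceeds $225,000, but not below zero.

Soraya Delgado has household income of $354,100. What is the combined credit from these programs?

Adoption Credit: income exceeds $343,100 by $11,000, which is 44 full-or-partial $250 increments; reduction = 44 × $110 = $4,840, leaving $708.
Child Care Credit: 7% of the $61,500 excess over $292,600 is $4,305; credit = $7,600 − $4,305 = $3,295.
Low-Income Housing Credit: income exceeds $225,000 by $129,100, which is 26 full-or-partial $5,000 increments; reduction = 26 × $200 = $5,200, leaving $4,700.
Total: $708 + $3,295 + $4,700 = $8,703.

$8,703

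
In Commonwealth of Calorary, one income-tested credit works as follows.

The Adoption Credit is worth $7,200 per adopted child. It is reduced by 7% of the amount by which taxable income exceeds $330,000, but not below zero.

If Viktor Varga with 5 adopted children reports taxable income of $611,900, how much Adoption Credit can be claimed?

Adoption Credit: base = 5 × $7,200 = $36,000. 7% of the $281,900 excess over $330,000 is $19,733; credit = $36,000 − $19,733 = $16,267.

$16,267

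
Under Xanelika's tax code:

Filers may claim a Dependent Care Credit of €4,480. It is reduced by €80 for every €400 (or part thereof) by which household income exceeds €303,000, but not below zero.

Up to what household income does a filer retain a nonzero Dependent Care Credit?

€325,000

After 55 increments the reduction is 55 × €80 = €4,400, leaving €80; one more increment wipes it out. Increment 55 ends at excess 55 × €400 = €22,000, so the highest qualifying income is €303,000 + €22,000 = €325,000.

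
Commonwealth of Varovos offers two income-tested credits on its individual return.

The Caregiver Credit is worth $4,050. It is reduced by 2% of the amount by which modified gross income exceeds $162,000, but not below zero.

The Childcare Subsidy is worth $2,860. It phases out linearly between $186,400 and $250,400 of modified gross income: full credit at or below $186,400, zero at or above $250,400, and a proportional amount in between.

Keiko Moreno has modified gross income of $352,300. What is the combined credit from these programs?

$244

Caregiver Credit: 2% of the $190,300 excess over $162,000 is $3,806; credit = $4,050 − $3,806 = $244.
Childcare Subsidy: $352,300 is at or above $250,400, so the credit is $0.
Total: $244 + $0 = $244.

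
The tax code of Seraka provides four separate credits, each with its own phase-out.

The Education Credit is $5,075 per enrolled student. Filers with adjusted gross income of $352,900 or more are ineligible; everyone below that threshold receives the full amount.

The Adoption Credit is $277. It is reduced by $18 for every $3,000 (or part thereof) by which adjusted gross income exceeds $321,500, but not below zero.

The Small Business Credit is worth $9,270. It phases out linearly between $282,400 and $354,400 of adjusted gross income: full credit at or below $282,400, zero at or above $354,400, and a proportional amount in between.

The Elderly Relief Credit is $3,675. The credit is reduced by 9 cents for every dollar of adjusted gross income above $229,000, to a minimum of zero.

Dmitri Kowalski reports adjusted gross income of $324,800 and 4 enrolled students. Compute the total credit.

Education Credit: base = 4 × $5,075 = $20,300. $324,800 is below the $352,900 cutoff, so the full $20,300 applies.
Adoption Credit: income exceeds $321,500 by $3,300, which is 2 full-or-partial $3,000 increments; reduction = 2 × $18 = $36, leaving $241.
Small Business Credit: $324,800 is $42,400 into a $72,000 phase-out range, leaving 29,600/72,000 of the credit: $9,270 × 29,600/72,000 = $3,811.
Elderly Relief Credit: 9% of the $95,800 excess over $229,000 is $8,622 ≥ base, so the credit is $0.
Total: $20,300 + $241 + $3,811 + $0 = $24,352.

$24,352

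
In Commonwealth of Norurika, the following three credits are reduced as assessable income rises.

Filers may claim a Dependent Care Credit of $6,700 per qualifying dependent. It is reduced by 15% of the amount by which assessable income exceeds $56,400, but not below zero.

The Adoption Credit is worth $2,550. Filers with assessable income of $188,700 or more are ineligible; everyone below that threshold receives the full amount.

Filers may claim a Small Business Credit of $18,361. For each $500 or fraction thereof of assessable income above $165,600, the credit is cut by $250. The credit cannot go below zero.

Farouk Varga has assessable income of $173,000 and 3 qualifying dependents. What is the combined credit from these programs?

$19,771

Dependent Care Credit: base = 3 × $6,700 = $20,100. 15% of the $116,600 excess over $56,400 is $17,490; credit = $20,100 − $17,490 = $2,610.
Adoption Credit: $173,000 is below the $188,700 cutoff, so the full $2,550 applies.
Small Business Credit: income exceeds $165,600 by $7,400, which is 15 full-or-partial $500 increments; reduction = 15 × $250 = $3,750, leaving $14,611.
Total: $2,610 + $2,550 + $14,611 = $19,771.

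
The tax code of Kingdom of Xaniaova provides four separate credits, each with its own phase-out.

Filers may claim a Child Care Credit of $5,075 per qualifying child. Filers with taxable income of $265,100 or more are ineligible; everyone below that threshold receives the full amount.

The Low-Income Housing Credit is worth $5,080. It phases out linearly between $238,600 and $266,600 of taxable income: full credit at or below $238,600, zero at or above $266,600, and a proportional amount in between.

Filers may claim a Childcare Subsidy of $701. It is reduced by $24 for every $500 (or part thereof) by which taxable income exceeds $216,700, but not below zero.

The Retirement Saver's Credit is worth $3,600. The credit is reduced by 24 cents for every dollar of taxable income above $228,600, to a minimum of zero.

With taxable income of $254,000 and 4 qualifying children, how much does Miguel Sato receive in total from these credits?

$22,586

Child Care Credit: base = 4 × $5,075 = $20,300. $254,000 is below the $265,100 cutoff, so the full $20,300 applies.
Low-Income Housing Credit: $254,000 is $15,400 into a $28,000 phase-out range, leaving 12,600/28,000 of the credit: $5,080 × 12,600/28,000 = $2,286.
Childcare Subsidy: income exceeds $216,700 by $37,300 → 75 increments × $24 = $1,800 ≥ base, so the credit is $0.
Retirement Saver's Credit: 24% of the $25,400 excess over $228,600 is $6,096 ≥ base, so the credit is $0.
Total: $20,300 + $2,286 + $0 + $0 = $22,586.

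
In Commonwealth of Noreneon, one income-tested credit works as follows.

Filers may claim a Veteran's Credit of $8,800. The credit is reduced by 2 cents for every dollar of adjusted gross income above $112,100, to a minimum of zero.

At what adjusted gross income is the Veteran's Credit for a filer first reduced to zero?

The credit falls by 2% of each dollar above $112,100, so it reaches zero when the excess is $8,800 / 2% = $440,000: income = $112,100 + $440,000 = $552,100.

$552,100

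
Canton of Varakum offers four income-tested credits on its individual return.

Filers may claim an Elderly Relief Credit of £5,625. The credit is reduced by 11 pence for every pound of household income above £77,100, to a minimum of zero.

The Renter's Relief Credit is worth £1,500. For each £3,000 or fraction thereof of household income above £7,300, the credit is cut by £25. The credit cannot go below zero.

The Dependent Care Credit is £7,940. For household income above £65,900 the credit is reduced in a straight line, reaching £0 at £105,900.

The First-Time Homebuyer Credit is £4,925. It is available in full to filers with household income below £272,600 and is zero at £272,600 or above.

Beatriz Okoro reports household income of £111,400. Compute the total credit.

Elderly Relief Credit: 11% of the £34,300 excess over £77,100 is £3,773; credit = £5,625 − £3,773 = £1,852.
Renter's Relief Credit: income exceeds £7,300 by £104,100, which is 35 full-or-partial £3,000 increments; reduction = 35 × £25 = £875, leaving £625.
Dependent Care Credit: £111,400 is at or above £105,900, so the credit is £0.
First-Time Homebuyer Credit: £111,400 is below the £272,600 cutoff, so the full £4,925 applies.
Total: £1,852 + £625 + £0 + £4,925 = £7,402.

£7,402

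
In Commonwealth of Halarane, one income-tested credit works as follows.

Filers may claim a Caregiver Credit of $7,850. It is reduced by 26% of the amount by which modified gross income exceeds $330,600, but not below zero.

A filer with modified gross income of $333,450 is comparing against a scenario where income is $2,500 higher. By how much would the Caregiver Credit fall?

At $333,450 — 26% of the $2,850 excess over $330,600 is $741; credit = $7,850 − $741 = $7,109.
At $335,950 — 26% of the $5,350 excess over $330,600 is $1,391; credit = $7,850 − $1,391 = $6,459.
Lost: $7,109 − $6,459 = $650.

$650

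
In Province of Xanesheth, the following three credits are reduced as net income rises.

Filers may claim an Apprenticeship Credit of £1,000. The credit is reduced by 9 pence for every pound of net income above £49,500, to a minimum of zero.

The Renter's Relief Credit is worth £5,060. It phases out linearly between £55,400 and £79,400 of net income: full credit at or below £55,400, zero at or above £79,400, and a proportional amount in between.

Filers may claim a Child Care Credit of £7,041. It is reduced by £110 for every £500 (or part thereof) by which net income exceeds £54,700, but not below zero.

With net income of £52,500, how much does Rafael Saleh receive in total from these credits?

£12,831

Apprenticeship Credit: 9% of the £3,000 excess over £49,500 is £270; credit = £1,000 − £270 = £730.
Renter's Relief Credit: £52,500 is at or below the £55,400 threshold, so the full £5,060 applies.
Child Care Credit: £52,500 is at or below the £54,700 threshold, so the full £7,041 applies.
Total: £730 + £5,060 + £7,041 = £12,831.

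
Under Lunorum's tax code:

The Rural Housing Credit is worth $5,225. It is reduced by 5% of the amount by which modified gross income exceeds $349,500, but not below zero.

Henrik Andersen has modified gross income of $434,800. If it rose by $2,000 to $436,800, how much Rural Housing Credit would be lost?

$100

At $434,800 — 5% of the $85,300 excess over $349,500 is $4,265; credit = $5,225 − $4,265 = $960.
At $436,800 — 5% of the $87,300 excess over $349,500 is $4,365; credit = $5,225 − $4,365 = $860.
Lost: $960 − $860 = $100.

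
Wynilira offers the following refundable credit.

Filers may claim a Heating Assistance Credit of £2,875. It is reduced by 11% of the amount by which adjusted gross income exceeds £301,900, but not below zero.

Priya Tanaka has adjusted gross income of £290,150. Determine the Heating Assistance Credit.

£2,875

Heating Assistance Credit: £290,150 is at or below the £301,900 threshold, so the full £2,875 applies.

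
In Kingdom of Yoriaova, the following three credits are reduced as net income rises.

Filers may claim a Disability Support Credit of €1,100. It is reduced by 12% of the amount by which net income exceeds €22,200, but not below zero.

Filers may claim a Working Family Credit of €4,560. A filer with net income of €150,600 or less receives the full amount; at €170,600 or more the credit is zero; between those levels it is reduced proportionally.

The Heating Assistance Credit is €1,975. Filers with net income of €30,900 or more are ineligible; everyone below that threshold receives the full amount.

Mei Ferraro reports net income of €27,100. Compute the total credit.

Disability Support Credit: 12% of the €4,900 excess over €22,200 is €588; credit = €1,100 − €588 = €512.
Working Family Credit: €27,100 is at or below the €150,600 threshold, so the full €4,560 applies.
Heating Assistance Credit: €27,100 is below the €30,900 cutoff, so the full €1,975 applies.
Total: €512 + €4,560 + €1,975 = €7,047.

€7,047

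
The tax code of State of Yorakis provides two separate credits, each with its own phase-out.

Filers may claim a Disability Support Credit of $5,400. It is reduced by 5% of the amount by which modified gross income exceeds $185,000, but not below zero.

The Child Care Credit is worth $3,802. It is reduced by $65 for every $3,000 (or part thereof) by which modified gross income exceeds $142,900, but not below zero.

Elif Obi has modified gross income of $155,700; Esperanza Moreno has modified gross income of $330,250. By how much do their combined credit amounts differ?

$8,877

Elif ($155,700): Disability Support Credit: $155,700 is at or below the $185,000 threshold, so the full $5,400 applies. Child Care Credit: income exceeds $142,900 by $12,800, which is 5 full-or-partial $3,000 increments; reduction = 5 × $65 = $325, leaving $3,477. total $5,400 + $3,477 = $8,877
Esperanza ($330,250): Disability Support Credit: 5% of the $145,250 excess over $185,000 is $7,262.50 ≥ base, so the credit is $0. Child Care Credit: income exceeds $142,900 by $187,350 → 63 increments × $65 = $4,095 ≥ base, so the credit is $0. total $0 + $0 = $0
Difference: |$8,877 − $0| = $8,877.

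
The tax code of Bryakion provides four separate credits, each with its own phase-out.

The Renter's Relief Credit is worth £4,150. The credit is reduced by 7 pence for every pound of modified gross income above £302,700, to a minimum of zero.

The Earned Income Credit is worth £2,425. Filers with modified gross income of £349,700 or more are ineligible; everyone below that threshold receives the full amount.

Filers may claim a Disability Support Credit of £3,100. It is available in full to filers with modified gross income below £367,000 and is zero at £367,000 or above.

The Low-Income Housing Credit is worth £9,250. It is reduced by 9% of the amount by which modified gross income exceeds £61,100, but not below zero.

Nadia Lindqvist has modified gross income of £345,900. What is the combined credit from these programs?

£6,651

Renter's Relief Credit: 7% of the £43,200 excess over £302,700 is £3,024; credit = £4,150 − £3,024 = £1,126.
Earned Income Credit: £345,900 is below the £349,700 cutoff, so the full £2,425 applies.
Disability Support Credit: £345,900 is below the £367,000 cutoff, so the full £3,100 applies.
Low-Income Housing Credit: 9% of the £284,800 excess over £61,100 is £25,632 ≥ base, so the credit is £0.
Total: £1,126 + £2,425 + £3,100 + £0 = £6,651.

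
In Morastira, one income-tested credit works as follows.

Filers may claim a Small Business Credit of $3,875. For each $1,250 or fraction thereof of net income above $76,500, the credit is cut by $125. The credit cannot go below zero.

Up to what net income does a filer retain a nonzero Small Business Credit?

After 30 increments the reduction is 30 × $125 = $3,750, leaving $125; one more increment wipes it out. Increment 30 ends at excess 30 × $1,250 = $37,500, so the highest qualifying income is $76,500 + $37,500 = $114,000.

$114,000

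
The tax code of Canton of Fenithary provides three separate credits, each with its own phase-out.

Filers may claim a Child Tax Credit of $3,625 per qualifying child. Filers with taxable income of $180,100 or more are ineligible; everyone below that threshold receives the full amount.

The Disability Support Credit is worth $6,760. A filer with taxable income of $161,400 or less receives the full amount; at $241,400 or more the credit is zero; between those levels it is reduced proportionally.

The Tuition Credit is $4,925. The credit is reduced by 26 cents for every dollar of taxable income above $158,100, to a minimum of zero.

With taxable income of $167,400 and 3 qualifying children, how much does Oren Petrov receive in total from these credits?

Child Tax Credit: base = 3 × $3,625 = $10,875. $167,400 is below the $180,100 cutoff, so the full $10,875 applies.
Disability Support Credit: $167,400 is $6,000 into a $80,000 phase-out range, leaving 74,000/80,000 of the credit: $6,760 × 74,000/80,000 = $6,253.
Tuition Credit: 26% of the $9,300 excess over $158,100 is $2,418; credit = $4,925 − $2,418 = $2,507.
Total: $10,875 + $6,253 + $2,507 = $19,635.

$19,635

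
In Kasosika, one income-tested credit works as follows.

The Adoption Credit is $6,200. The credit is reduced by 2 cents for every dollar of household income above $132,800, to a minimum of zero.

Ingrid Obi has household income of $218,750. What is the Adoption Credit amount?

$4,481

Adoption Credit: 2% of the $85,950 excess over $132,800 is $1,719; credit = $6,200 − $1,719 = $4,481.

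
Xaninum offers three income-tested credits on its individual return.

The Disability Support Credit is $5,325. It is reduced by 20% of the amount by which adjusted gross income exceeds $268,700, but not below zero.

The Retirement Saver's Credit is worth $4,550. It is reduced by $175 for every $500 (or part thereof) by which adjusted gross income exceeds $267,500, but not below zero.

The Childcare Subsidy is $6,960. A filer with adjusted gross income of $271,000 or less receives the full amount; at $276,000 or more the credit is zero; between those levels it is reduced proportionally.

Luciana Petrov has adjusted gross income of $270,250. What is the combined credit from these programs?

Disability Support Credit: 20% of the $1,550 excess over $268,700 is $310; credit = $5,325 − $310 = $5,015.
Retirement Saver's Credit: income exceeds $267,500 by $2,750, which is 6 full-or-partial $500 increments; reduction = 6 × $175 = $1,050, leaving $3,500.
Childcare Subsidy: $270,250 is at or below the $271,000 threshold, so the full $6,960 applies.
Total: $5,015 + $3,500 + $6,960 = $15,475.

$15,475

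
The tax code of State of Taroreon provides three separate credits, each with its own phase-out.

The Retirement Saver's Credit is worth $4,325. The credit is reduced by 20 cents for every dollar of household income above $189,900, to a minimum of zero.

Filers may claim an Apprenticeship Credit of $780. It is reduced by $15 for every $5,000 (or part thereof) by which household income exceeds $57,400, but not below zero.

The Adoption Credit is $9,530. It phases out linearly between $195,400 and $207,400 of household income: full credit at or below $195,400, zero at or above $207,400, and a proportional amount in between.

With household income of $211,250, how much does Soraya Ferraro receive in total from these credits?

Retirement Saver's Credit: 20% of the $21,350 excess over $189,900 is $4,270; credit = $4,325 − $4,270 = $55.
Apprenticeship Credit: income exceeds $57,400 by $153,850, which is 31 full-or-partial $5,000 increments; reduction = 31 × $15 = $465, leaving $315.
Adoption Credit: $211,250 is at or above $207,400, so the credit is $0.
Total: $55 + $315 + $0 = $370.

$370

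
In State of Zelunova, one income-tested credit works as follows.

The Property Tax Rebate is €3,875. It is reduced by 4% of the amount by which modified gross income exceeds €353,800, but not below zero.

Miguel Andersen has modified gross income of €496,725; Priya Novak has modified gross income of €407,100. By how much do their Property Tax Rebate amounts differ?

€1,743

Miguel (€496,725): Property Tax Rebate: 4% of the €142,925 excess over €353,800 is €5,717 ≥ base, so the credit is €0.
Priya (€407,100): Property Tax Rebate: 4% of the €53,300 excess over €353,800 is €2,132; credit = €3,875 − €2,132 = €1,743.
Difference: |€0 − €1,743| = €1,743.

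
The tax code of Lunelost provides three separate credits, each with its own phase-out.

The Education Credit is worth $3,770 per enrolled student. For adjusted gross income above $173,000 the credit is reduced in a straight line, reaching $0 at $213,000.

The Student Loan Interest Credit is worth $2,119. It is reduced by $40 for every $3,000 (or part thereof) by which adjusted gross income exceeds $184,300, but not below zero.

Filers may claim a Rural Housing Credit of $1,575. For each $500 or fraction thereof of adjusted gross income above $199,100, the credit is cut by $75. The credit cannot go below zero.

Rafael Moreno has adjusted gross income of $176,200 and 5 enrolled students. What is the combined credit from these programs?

$21,036

Education Credit: base = 5 × $3,770 = $18,850. $176,200 is $3,200 into a $40,000 phase-out range, leaving 36,800/40,000 of the credit: $18,850 × 36,800/40,000 = $17,342.
Student Loan Interest Credit: $176,200 is at or below the $184,300 threshold, so the full $2,119 applies.
Rural Housing Credit: $176,200 is at or below the $199,100 threshold, so the full $1,575 applies.
Total: $17,342 + $2,119 + $1,575 = $21,036.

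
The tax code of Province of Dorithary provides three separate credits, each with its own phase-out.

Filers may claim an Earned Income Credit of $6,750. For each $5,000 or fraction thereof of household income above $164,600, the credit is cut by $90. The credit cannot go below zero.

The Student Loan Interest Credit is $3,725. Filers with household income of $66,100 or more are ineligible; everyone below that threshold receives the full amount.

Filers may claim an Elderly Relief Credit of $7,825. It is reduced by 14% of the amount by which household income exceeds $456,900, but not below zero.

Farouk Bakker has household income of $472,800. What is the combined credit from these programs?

Earned Income Credit: income exceeds $164,600 by $308,200, which is 62 full-or-partial $5,000 increments; reduction = 62 × $90 = $5,580, leaving $1,170.
Student Loan Interest Credit: $472,800 meets or exceeds the $66,100 cutoff, so the credit is $0.
Elderly Relief Credit: 14% of the $15,900 excess over $456,900 is $2,226; credit = $7,825 − $2,226 = $5,599.
Total: $1,170 + $0 + $5,599 = $6,769.

$6,769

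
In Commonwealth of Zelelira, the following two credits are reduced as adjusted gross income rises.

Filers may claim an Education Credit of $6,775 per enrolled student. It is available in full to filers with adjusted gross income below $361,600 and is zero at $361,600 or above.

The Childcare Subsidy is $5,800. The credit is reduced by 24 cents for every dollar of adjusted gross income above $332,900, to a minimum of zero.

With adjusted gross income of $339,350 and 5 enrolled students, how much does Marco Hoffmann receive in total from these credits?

$38,127

Education Credit: base = 5 × $6,775 = $33,875. $339,350 is below the $361,600 cutoff, so the full $33,875 applies.
Childcare Subsidy: 24% of the $6,450 excess over $332,900 is $1,548; credit = $5,800 − $1,548 = $4,252.
Total: $33,875 + $4,252 = $38,127.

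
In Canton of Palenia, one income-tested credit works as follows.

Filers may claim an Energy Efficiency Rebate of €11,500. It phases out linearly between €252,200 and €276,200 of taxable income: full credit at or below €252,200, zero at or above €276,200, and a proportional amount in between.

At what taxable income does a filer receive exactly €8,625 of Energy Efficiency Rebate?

€8,625 is 8,625/11,500 of the full €11,500, so 2,875/11,500 of the €24,000 range has been used: income = €252,200 + €24,000 × 2,875/11,500 = €258,200.

€258,200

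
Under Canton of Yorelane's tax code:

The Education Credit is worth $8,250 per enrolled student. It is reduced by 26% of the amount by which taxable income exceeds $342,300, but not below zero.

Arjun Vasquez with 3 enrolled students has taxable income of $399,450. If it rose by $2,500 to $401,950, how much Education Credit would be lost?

$650

At $399,450 — base = 3 × $8,250 = $24,750. 26% of the $57,150 excess over $342,300 is $14,859; credit = $24,750 − $14,859 = $9,891.
At $401,950 — base = 3 × $8,250 = $24,750. 26% of the $59,650 excess over $342,300 is $15,509; credit = $24,750 − $15,509 = $9,241.
Lost: $9,891 − $9,241 = $650.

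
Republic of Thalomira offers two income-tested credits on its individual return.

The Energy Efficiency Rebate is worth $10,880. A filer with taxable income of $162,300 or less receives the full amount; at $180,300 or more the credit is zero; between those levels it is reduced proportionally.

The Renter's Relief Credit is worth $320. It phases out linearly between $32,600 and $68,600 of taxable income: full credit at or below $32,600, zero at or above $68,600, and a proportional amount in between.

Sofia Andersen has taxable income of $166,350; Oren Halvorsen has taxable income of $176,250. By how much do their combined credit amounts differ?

$5,984

Sofia ($166,350): Energy Efficiency Rebate: $166,350 is $4,050 into a $18,000 phase-out range, leaving 13,950/18,000 of the credit: $10,880 × 13,950/18,000 = $8,432. Renter's Relief Credit: $166,350 is at or above $68,600, so the credit is $0. total $8,432 + $0 = $8,432
Oren ($176,250): Energy Efficiency Rebate: $176,250 is $13,950 into a $18,000 phase-out range, leaving 4,050/18,000 of the credit: $10,880 × 4,050/18,000 = $2,448. Renter's Relief Credit: $176,250 is at or above $68,600, so the credit is $0. total $2,448 + $0 = $2,448
Difference: |$8,432 − $2,448| = $5,984.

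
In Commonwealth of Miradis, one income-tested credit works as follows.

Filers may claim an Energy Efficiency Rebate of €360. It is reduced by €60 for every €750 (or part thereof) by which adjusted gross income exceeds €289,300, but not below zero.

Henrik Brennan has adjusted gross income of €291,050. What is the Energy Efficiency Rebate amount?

Energy Efficiency Rebate: income exceeds €289,300 by €1,750, which is 3 full-or-partial €750 increments; reduction = 3 × €60 = €180, leaving €180.

€180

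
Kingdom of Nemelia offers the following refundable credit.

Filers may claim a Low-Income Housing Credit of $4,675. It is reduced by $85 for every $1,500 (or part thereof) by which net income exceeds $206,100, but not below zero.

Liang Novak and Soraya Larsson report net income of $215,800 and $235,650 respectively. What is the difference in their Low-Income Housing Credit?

$1,105

Liang ($215,800): Low-Income Housing Credit: income exceeds $206,100 by $9,700, which is 7 full-or-partial $1,500 increments; reduction = 7 × $85 = $595, leaving $4,080.
Soraya ($235,650): Low-Income Housing Credit: income exceeds $206,100 by $29,550, which is 20 full-or-partial $1,500 increments; reduction = 20 × $85 = $1,700, leaving $2,975.
Difference: |$4,080 − $2,975| = $1,105.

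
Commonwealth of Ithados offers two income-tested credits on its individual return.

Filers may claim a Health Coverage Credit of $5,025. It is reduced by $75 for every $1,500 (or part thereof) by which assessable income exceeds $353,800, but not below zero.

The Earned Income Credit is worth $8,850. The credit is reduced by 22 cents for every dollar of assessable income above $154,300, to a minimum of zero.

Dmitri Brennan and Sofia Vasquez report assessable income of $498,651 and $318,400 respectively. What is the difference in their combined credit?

$5,025

Dmitri ($498,651): Health Coverage Credit: income exceeds $353,800 by $144,851 → 97 increments × $75 = $7,275 ≥ base, so the credit is $0. Earned Income Credit: 22% of the $344,351 excess over $154,300 is $75,757.22 ≥ base, so the credit is $0. total $0 + $0 = $0
Sofia ($318,400): Health Coverage Credit: $318,400 is at or below the $353,800 threshold, so the full $5,025 applies. Earned Income Credit: 22% of the $164,100 excess over $154,300 is $36,102 ≥ base, so the credit is $0. total $5,025 + $0 = $5,025
Difference: |$0 − $5,025| = $5,025.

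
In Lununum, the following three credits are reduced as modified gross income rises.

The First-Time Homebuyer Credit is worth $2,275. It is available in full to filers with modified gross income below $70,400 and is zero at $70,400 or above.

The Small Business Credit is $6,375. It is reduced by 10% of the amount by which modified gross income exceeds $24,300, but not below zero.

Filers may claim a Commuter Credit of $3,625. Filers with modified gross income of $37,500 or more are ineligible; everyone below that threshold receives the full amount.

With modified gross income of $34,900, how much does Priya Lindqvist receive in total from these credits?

$11,215

First-Time Homebuyer Credit: $34,900 is below the $70,400 cutoff, so the full $2,275 applies.
Small Business Credit: 10% of the $10,600 excess over $24,300 is $1,060; credit = $6,375 − $1,060 = $5,315.
Commuter Credit: $34,900 is below the $37,500 cutoff, so the full $3,625 applies.
Total: $2,275 + $5,315 + $3,625 = $11,215.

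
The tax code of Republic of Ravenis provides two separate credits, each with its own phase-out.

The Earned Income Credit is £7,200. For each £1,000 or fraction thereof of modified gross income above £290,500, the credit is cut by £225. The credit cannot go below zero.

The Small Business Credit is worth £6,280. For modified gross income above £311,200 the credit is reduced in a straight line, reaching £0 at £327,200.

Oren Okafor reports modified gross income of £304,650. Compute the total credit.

Earned Income Credit: income exceeds £290,500 by £14,150, which is 15 full-or-partial £1,000 increments; reduction = 15 × £225 = £3,375, leaving £3,825.
Small Business Credit: £304,650 is at or below the £311,200 threshold, so the full £6,280 applies.
Total: £3,825 + £6,280 = £10,105.

£10,105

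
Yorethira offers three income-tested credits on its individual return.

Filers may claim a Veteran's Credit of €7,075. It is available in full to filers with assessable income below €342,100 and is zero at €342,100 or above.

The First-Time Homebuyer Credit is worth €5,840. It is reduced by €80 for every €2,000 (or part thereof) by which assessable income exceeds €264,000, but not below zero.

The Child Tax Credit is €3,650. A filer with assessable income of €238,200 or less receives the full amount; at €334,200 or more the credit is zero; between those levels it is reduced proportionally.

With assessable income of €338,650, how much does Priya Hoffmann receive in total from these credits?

€9,875

Veteran's Credit: €338,650 is below the €342,100 cutoff, so the full €7,075 applies.
First-Time Homebuyer Credit: income exceeds €264,000 by €74,650, which is 38 full-or-partial €2,000 increments; reduction = 38 × €80 = €3,040, leaving €2,800.
Child Tax Credit: €338,650 is at or above €334,200, so the credit is €0.
Total: €7,075 + €2,800 + €0 = €9,875.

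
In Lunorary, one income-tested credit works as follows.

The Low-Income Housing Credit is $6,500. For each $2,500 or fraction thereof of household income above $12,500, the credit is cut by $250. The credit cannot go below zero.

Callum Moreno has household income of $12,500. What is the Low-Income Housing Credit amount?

$6,500

Low-Income Housing Credit: $12,500 is at or below the $12,500 threshold, so the full $6,500 applies.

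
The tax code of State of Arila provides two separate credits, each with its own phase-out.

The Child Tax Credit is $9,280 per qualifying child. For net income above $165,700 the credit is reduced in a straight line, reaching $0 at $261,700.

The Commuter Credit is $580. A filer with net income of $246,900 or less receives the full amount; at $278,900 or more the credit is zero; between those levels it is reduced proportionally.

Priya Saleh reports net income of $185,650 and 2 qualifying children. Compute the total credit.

$15,283

Child Tax Credit: base = 2 × $9,280 = $18,560. $185,650 is $19,950 into a $96,000 phase-out range, leaving 76,050/96,000 of the credit: $18,560 × 76,050/96,000 = $14,703.
Commuter Credit: $185,650 is at or below the $246,900 threshold, so the full $580 applies.
Total: $14,703 + $580 = $15,283.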